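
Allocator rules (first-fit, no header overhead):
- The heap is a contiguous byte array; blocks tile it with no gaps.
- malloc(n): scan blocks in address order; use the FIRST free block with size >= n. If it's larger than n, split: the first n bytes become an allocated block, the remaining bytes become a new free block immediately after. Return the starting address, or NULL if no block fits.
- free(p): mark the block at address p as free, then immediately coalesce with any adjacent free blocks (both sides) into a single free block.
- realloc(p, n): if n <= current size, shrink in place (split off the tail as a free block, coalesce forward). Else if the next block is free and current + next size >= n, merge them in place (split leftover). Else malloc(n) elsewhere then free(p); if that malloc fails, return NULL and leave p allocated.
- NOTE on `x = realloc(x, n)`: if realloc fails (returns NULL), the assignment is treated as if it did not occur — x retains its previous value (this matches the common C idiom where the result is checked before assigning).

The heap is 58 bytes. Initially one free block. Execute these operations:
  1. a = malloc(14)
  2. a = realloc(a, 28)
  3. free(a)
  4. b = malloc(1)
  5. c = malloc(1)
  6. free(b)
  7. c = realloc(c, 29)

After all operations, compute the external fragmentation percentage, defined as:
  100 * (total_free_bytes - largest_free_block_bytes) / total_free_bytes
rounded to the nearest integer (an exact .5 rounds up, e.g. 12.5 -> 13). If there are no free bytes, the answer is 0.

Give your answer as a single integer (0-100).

Op 1: a = malloc(14) -> a = 0; heap: [0-13 ALLOC][14-57 FREE]
Op 2: a = realloc(a, 28) -> a = 0; heap: [0-27 ALLOC][28-57 FREE]
Op 3: free(a) -> (freed a); heap: [0-57 FREE]
Op 4: b = malloc(1) -> b = 0; heap: [0-0 ALLOC][1-57 FREE]
Op 5: c = malloc(1) -> c = 1; heap: [0-0 ALLOC][1-1 ALLOC][2-57 FREE]
Op 6: free(b) -> (freed b); heap: [0-0 FREE][1-1 ALLOC][2-57 FREE]
Op 7: c = realloc(c, 29) -> c = 1; heap: [0-0 FREE][1-29 ALLOC][30-57 FREE]
Free blocks: [1 28] total_free=29 largest=28 -> 100*(29-28)/29 = 100/29 ≈ 3.448 -> rounds to 3

Answer: 3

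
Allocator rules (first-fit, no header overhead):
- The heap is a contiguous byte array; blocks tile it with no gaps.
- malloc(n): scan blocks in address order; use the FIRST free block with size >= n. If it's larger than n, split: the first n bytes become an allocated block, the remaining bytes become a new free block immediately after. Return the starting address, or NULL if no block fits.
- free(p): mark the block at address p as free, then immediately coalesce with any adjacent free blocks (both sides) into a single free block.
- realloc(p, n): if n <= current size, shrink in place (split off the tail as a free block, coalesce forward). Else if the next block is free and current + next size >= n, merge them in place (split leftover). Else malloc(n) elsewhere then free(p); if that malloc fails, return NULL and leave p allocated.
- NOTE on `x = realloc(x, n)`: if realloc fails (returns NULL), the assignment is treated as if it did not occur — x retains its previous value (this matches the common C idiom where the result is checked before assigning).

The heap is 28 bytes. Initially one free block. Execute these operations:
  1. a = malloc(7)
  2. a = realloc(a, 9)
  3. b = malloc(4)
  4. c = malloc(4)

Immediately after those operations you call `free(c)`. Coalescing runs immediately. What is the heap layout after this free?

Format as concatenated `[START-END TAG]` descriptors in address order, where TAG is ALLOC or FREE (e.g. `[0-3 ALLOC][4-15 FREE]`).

Answer: [0-8 ALLOC][9-12 ALLOC][13-27 FREE]

Derivation:
Op 1: a = malloc(7) -> a = 0; heap: [0-6 ALLOC][7-27 FREE]
Op 2: a = realloc(a, 9) -> a = 0; heap: [0-8 ALLOC][9-27 FREE]
Op 3: b = malloc(4) -> b = 9; heap: [0-8 ALLOC][9-12 ALLOC][13-27 FREE]
Op 4: c = malloc(4) -> c = 13; heap: [0-8 ALLOC][9-12 ALLOC][13-16 ALLOC][17-27 FREE]
free(c): c = 13 -> block [13-16 ALLOC]; mark free, coalesce with adjacent free neighbors -> [0-8 ALLOC][9-12 ALLOC][13-27 FREE]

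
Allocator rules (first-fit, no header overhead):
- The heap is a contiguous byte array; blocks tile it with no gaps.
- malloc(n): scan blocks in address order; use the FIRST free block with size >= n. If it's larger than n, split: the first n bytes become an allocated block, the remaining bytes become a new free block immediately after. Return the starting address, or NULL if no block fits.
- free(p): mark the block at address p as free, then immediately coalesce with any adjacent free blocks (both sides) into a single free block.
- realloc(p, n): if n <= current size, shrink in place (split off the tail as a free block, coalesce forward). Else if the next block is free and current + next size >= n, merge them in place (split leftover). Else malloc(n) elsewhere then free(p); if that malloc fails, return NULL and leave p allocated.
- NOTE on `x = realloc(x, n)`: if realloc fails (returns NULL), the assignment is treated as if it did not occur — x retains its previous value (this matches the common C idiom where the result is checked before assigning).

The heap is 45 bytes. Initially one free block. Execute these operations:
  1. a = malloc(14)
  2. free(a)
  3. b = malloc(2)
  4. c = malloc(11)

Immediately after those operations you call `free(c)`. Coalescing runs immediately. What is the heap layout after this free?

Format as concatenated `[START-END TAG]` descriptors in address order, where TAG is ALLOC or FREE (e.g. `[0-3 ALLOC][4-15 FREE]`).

Op 1: a = malloc(14) -> a = 0; heap: [0-13 ALLOC][14-44 FREE]
Op 2: free(a) -> (freed a); heap: [0-44 FREE]
Op 3: b = malloc(2) -> b = 0; heap: [0-1 ALLOC][2-44 FREE]
Op 4: c = malloc(11) -> c = 2; heap: [0-1 ALLOC][2-12 ALLOC][13-44 FREE]
free(c): c = 2 -> block [2-12 ALLOC]; mark free, coalesce with adjacent free neighbors -> [0-1 ALLOC][2-44 FREE]

Answer: [0-1 ALLOC][2-44 FREE]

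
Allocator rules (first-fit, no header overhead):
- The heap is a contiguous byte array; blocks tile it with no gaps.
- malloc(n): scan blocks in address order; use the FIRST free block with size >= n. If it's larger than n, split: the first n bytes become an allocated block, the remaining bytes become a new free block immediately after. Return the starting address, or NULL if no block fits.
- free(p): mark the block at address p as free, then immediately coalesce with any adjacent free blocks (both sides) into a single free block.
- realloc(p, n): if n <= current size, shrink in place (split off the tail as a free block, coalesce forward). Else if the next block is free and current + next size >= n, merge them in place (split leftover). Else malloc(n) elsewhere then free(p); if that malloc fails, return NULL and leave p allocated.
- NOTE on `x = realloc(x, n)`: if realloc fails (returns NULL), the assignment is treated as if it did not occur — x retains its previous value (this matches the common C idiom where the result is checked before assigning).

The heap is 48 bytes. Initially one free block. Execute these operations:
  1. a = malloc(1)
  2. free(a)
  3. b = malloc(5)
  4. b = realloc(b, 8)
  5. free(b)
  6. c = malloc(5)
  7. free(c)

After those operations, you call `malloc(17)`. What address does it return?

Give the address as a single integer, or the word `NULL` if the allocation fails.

Op 1: a = malloc(1) -> a = 0; heap: [0-0 ALLOC][1-47 FREE]
Op 2: free(a) -> (freed a); heap: [0-47 FREE]
Op 3: b = malloc(5) -> b = 0; heap: [0-4 ALLOC][5-47 FREE]
Op 4: b = realloc(b, 8) -> b = 0; heap: [0-7 ALLOC][8-47 FREE]
Op 5: free(b) -> (freed b); heap: [0-47 FREE]
Op 6: c = malloc(5) -> c = 0; heap: [0-4 ALLOC][5-47 FREE]
Op 7: free(c) -> (freed c); heap: [0-47 FREE]
malloc(17): first-fit scan over [0-47 FREE] -> 0

Answer: 0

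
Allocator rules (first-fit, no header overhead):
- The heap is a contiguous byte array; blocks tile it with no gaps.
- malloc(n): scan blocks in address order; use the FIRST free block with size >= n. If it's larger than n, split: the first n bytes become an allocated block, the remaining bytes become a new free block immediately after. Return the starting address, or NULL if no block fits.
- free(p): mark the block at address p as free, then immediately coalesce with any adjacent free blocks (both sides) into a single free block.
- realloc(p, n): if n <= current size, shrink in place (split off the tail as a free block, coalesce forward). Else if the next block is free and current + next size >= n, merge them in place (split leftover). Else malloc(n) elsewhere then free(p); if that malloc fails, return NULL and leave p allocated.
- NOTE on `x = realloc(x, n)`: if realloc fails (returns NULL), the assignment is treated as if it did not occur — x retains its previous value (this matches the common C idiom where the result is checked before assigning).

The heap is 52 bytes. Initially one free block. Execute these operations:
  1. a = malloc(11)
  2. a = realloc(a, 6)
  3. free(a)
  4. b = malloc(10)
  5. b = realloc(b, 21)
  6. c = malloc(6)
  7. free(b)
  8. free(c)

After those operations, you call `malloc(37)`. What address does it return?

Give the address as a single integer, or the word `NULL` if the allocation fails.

Answer: 0

Derivation:
Op 1: a = malloc(11) -> a = 0; heap: [0-10 ALLOC][11-51 FREE]
Op 2: a = realloc(a, 6) -> a = 0; heap: [0-5 ALLOC][6-51 FREE]
Op 3: free(a) -> (freed a); heap: [0-51 FREE]
Op 4: b = malloc(10) -> b = 0; heap: [0-9 ALLOC][10-51 FREE]
Op 5: b = realloc(b, 21) -> b = 0; heap: [0-20 ALLOC][21-51 FREE]
Op 6: c = malloc(6) -> c = 21; heap: [0-20 ALLOC][21-26 ALLOC][27-51 FREE]
Op 7: free(b) -> (freed b); heap: [0-20 FREE][21-26 ALLOC][27-51 FREE]
Op 8: free(c) -> (freed c); heap: [0-51 FREE]
malloc(37): first-fit scan over [0-51 FREE] -> 0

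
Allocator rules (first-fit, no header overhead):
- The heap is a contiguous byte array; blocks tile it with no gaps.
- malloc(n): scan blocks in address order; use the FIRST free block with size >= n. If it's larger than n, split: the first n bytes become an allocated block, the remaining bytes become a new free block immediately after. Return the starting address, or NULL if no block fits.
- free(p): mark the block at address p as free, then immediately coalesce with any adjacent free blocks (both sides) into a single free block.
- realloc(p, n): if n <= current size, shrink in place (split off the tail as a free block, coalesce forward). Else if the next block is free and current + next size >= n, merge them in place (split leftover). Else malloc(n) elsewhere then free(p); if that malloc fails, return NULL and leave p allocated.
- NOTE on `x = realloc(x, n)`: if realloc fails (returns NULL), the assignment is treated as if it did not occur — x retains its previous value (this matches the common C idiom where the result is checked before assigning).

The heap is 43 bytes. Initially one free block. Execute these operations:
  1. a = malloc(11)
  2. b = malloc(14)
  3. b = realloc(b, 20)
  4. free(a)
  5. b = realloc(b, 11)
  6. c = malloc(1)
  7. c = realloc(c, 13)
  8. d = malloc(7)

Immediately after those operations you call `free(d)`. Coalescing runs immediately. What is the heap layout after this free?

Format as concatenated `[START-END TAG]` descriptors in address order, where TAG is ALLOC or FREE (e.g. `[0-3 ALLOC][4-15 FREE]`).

Answer: [0-10 FREE][11-21 ALLOC][22-34 ALLOC][35-42 FREE]

Derivation:
Op 1: a = malloc(11) -> a = 0; heap: [0-10 ALLOC][11-42 FREE]
Op 2: b = malloc(14) -> b = 11; heap: [0-10 ALLOC][11-24 ALLOC][25-42 FREE]
Op 3: b = realloc(b, 20) -> b = 11; heap: [0-10 ALLOC][11-30 ALLOC][31-42 FREE]
Op 4: free(a) -> (freed a); heap: [0-10 FREE][11-30 ALLOC][31-42 FREE]
Op 5: b = realloc(b, 11) -> b = 11; heap: [0-10 FREE][11-21 ALLOC][22-42 FREE]
Op 6: c = malloc(1) -> c = 0; heap: [0-0 ALLOC][1-10 FREE][11-21 ALLOC][22-42 FREE]
Op 7: c = realloc(c, 13) -> c = 22; heap: [0-10 FREE][11-21 ALLOC][22-34 ALLOC][35-42 FREE]
Op 8: d = malloc(7) -> d = 0; heap: [0-6 ALLOC][7-10 FREE][11-21 ALLOC][22-34 ALLOC][35-42 FREE]
free(d): d = 0 -> block [0-6 ALLOC]; mark free, coalesce with adjacent free neighbors -> [0-10 FREE][11-21 ALLOC][22-34 ALLOC][35-42 FREE]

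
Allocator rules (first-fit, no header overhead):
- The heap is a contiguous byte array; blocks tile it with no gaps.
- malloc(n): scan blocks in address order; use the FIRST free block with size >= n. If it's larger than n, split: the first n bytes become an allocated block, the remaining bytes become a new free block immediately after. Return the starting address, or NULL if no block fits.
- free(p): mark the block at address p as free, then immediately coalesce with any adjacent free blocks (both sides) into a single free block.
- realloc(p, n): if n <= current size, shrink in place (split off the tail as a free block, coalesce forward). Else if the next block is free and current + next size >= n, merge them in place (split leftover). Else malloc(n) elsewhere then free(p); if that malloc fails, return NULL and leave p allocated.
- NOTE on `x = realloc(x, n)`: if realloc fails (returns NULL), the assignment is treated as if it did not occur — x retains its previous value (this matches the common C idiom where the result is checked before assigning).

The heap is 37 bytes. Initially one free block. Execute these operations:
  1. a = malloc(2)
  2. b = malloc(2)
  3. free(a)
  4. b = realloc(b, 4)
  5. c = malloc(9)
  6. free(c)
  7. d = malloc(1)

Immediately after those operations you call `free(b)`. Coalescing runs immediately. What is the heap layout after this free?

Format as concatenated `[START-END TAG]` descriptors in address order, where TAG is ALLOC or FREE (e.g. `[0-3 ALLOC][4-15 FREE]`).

Op 1: a = malloc(2) -> a = 0; heap: [0-1 ALLOC][2-36 FREE]
Op 2: b = malloc(2) -> b = 2; heap: [0-1 ALLOC][2-3 ALLOC][4-36 FREE]
Op 3: free(a) -> (freed a); heap: [0-1 FREE][2-3 ALLOC][4-36 FREE]
Op 4: b = realloc(b, 4) -> b = 2; heap: [0-1 FREE][2-5 ALLOC][6-36 FREE]
Op 5: c = malloc(9) -> c = 6; heap: [0-1 FREE][2-5 ALLOC][6-14 ALLOC][15-36 FREE]
Op 6: free(c) -> (freed c); heap: [0-1 FREE][2-5 ALLOC][6-36 FREE]
Op 7: d = malloc(1) -> d = 0; heap: [0-0 ALLOC][1-1 FREE][2-5 ALLOC][6-36 FREE]
free(b): b = 2 -> block [2-5 ALLOC]; mark free, coalesce with adjacent free neighbors -> [0-0 ALLOC][1-36 FREE]

Answer: [0-0 ALLOC][1-36 FREE]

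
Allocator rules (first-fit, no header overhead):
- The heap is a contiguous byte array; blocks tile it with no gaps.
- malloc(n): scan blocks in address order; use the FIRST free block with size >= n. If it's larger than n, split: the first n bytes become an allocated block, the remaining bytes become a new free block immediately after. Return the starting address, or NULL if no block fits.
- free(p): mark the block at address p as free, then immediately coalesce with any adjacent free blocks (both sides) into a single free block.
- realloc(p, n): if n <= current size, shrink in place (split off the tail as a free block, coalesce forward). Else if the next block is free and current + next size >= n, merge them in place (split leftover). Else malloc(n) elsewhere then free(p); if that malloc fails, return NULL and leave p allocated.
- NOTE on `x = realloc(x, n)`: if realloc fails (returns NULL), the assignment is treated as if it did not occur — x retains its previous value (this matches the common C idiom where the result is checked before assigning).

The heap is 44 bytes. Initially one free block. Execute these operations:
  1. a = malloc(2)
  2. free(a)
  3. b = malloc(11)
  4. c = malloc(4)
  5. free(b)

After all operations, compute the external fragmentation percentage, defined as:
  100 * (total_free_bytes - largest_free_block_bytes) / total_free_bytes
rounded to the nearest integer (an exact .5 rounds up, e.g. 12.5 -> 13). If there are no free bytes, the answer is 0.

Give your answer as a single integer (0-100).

Answer: 28

Derivation:
Op 1: a = malloc(2) -> a = 0; heap: [0-1 ALLOC][2-43 FREE]
Op 2: free(a) -> (freed a); heap: [0-43 FREE]
Op 3: b = malloc(11) -> b = 0; heap: [0-10 ALLOC][11-43 FREE]
Op 4: c = malloc(4) -> c = 11; heap: [0-10 ALLOC][11-14 ALLOC][15-43 FREE]
Op 5: free(b) -> (freed b); heap: [0-10 FREE][11-14 ALLOC][15-43 FREE]
Free blocks: [11 29] total_free=40 largest=29 -> 100*(40-29)/40 = 1100/40 = 27.5 -> rounds to 28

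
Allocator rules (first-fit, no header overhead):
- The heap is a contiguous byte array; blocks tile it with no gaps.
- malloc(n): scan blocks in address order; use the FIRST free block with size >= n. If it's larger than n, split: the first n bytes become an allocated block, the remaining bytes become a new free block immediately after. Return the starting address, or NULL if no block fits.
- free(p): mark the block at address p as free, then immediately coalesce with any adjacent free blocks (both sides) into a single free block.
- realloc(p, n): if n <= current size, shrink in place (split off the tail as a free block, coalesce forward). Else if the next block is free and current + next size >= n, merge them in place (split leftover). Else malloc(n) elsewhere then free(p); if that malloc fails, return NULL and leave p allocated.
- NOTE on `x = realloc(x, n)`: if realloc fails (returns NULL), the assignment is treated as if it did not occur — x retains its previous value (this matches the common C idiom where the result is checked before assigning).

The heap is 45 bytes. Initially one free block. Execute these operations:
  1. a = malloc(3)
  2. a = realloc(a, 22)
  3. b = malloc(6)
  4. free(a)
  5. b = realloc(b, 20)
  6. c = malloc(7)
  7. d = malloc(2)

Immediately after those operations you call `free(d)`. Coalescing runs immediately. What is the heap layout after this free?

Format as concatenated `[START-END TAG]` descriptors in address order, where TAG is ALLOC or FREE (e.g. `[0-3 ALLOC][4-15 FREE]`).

Answer: [0-6 ALLOC][7-21 FREE][22-41 ALLOC][42-44 FREE]

Derivation:
Op 1: a = malloc(3) -> a = 0; heap: [0-2 ALLOC][3-44 FREE]
Op 2: a = realloc(a, 22) -> a = 0; heap: [0-21 ALLOC][22-44 FREE]
Op 3: b = malloc(6) -> b = 22; heap: [0-21 ALLOC][22-27 ALLOC][28-44 FREE]
Op 4: free(a) -> (freed a); heap: [0-21 FREE][22-27 ALLOC][28-44 FREE]
Op 5: b = realloc(b, 20) -> b = 22; heap: [0-21 FREE][22-41 ALLOC][42-44 FREE]
Op 6: c = malloc(7) -> c = 0; heap: [0-6 ALLOC][7-21 FREE][22-41 ALLOC][42-44 FREE]
Op 7: d = malloc(2) -> d = 7; heap: [0-6 ALLOC][7-8 ALLOC][9-21 FREE][22-41 ALLOC][42-44 FREE]
free(d): d = 7 -> block [7-8 ALLOC]; mark free, coalesce with adjacent free neighbors -> [0-6 ALLOC][7-21 FREE][22-41 ALLOC][42-44 FREE]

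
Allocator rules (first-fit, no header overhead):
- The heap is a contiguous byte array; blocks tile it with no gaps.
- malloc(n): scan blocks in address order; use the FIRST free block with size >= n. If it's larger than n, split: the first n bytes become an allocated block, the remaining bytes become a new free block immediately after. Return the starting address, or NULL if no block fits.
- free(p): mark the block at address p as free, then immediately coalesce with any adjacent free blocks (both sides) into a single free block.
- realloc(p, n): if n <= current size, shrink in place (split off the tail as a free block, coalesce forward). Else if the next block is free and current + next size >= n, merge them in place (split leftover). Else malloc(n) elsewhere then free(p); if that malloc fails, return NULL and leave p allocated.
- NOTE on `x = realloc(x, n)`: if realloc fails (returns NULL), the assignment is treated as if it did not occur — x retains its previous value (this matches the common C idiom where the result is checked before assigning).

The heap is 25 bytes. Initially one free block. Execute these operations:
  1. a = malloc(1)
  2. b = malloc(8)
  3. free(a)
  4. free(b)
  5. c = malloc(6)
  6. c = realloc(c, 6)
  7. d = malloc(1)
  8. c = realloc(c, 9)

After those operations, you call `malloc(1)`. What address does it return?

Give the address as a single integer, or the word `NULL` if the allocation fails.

Answer: 0

Derivation:
Op 1: a = malloc(1) -> a = 0; heap: [0-0 ALLOC][1-24 FREE]
Op 2: b = malloc(8) -> b = 1; heap: [0-0 ALLOC][1-8 ALLOC][9-24 FREE]
Op 3: free(a) -> (freed a); heap: [0-0 FREE][1-8 ALLOC][9-24 FREE]
Op 4: free(b) -> (freed b); heap: [0-24 FREE]
Op 5: c = malloc(6) -> c = 0; heap: [0-5 ALLOC][6-24 FREE]
Op 6: c = realloc(c, 6) -> c = 0; heap: [0-5 ALLOC][6-24 FREE]
Op 7: d = malloc(1) -> d = 6; heap: [0-5 ALLOC][6-6 ALLOC][7-24 FREE]
Op 8: c = realloc(c, 9) -> c = 7; heap: [0-5 FREE][6-6 ALLOC][7-15 ALLOC][16-24 FREE]
malloc(1): first-fit scan over [0-5 FREE][6-6 ALLOC][7-15 ALLOC][16-24 FREE] -> 0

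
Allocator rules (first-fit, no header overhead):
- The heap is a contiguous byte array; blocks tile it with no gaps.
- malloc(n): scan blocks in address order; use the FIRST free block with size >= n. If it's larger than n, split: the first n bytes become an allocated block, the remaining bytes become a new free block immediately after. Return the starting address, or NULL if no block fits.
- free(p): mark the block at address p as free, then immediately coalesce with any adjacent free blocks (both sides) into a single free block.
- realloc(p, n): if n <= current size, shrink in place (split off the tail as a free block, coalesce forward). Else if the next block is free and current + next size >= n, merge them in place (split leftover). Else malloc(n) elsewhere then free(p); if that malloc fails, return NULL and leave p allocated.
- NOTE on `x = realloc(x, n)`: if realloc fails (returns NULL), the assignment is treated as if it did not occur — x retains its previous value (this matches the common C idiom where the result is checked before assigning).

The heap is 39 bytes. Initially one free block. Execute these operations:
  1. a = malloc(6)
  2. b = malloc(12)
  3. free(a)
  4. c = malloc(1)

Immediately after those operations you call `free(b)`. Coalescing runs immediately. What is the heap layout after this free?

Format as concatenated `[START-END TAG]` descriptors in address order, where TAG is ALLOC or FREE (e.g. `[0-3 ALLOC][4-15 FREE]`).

Answer: [0-0 ALLOC][1-38 FREE]

Derivation:
Op 1: a = malloc(6) -> a = 0; heap: [0-5 ALLOC][6-38 FREE]
Op 2: b = malloc(12) -> b = 6; heap: [0-5 ALLOC][6-17 ALLOC][18-38 FREE]
Op 3: free(a) -> (freed a); heap: [0-5 FREE][6-17 ALLOC][18-38 FREE]
Op 4: c = malloc(1) -> c = 0; heap: [0-0 ALLOC][1-5 FREE][6-17 ALLOC][18-38 FREE]
free(b): b = 6 -> block [6-17 ALLOC]; mark free, coalesce with adjacent free neighbors -> [0-0 ALLOC][1-38 FREE]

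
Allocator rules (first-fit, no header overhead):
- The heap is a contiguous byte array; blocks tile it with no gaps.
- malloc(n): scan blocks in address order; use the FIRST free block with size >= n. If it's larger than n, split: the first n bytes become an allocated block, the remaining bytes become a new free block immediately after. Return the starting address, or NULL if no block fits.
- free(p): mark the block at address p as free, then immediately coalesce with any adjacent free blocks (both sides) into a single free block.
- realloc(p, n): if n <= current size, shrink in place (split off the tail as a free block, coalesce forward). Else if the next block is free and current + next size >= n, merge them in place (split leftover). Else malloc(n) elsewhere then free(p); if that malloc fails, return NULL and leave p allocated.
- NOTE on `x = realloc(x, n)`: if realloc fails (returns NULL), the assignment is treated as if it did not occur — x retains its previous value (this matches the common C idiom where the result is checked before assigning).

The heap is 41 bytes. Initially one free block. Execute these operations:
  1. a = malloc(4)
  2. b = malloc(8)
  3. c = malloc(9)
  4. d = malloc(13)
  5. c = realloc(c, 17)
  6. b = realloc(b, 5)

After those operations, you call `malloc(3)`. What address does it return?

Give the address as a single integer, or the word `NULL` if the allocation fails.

Answer: 9

Derivation:
Op 1: a = malloc(4) -> a = 0; heap: [0-3 ALLOC][4-40 FREE]
Op 2: b = malloc(8) -> b = 4; heap: [0-3 ALLOC][4-11 ALLOC][12-40 FREE]
Op 3: c = malloc(9) -> c = 12; heap: [0-3 ALLOC][4-11 ALLOC][12-20 ALLOC][21-40 FREE]
Op 4: d = malloc(13) -> d = 21; heap: [0-3 ALLOC][4-11 ALLOC][12-20 ALLOC][21-33 ALLOC][34-40 FREE]
Op 5: c = realloc(c, 17) -> NULL (c unchanged); heap: [0-3 ALLOC][4-11 ALLOC][12-20 ALLOC][21-33 ALLOC][34-40 FREE]
Op 6: b = realloc(b, 5) -> b = 4; heap: [0-3 ALLOC][4-8 ALLOC][9-11 FREE][12-20 ALLOC][21-33 ALLOC][34-40 FREE]
malloc(3): first-fit scan over [0-3 ALLOC][4-8 ALLOC][9-11 FREE][12-20 ALLOC][21-33 ALLOC][34-40 FREE] -> 9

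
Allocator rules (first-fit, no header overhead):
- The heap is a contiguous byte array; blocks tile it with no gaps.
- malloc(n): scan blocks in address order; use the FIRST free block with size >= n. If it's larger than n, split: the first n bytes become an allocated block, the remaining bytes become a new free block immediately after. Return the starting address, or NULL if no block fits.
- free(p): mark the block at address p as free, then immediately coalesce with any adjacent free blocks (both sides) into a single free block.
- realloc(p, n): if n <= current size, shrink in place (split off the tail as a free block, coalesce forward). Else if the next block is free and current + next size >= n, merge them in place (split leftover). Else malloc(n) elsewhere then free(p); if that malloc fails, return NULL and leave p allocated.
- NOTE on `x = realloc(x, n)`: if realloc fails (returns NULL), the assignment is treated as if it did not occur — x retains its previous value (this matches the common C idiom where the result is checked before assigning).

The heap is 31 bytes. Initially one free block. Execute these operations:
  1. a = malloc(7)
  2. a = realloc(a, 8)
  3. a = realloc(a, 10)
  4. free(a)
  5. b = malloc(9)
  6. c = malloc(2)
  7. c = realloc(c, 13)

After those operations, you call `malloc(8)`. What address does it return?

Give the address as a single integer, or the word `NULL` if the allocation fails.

Answer: 22

Derivation:
Op 1: a = malloc(7) -> a = 0; heap: [0-6 ALLOC][7-30 FREE]
Op 2: a = realloc(a, 8) -> a = 0; heap: [0-7 ALLOC][8-30 FREE]
Op 3: a = realloc(a, 10) -> a = 0; heap: [0-9 ALLOC][10-30 FREE]
Op 4: free(a) -> (freed a); heap: [0-30 FREE]
Op 5: b = malloc(9) -> b = 0; heap: [0-8 ALLOC][9-30 FREE]
Op 6: c = malloc(2) -> c = 9; heap: [0-8 ALLOC][9-10 ALLOC][11-30 FREE]
Op 7: c = realloc(c, 13) -> c = 9; heap: [0-8 ALLOC][9-21 ALLOC][22-30 FREE]
malloc(8): first-fit scan over [0-8 ALLOC][9-21 ALLOC][22-30 FREE] -> 22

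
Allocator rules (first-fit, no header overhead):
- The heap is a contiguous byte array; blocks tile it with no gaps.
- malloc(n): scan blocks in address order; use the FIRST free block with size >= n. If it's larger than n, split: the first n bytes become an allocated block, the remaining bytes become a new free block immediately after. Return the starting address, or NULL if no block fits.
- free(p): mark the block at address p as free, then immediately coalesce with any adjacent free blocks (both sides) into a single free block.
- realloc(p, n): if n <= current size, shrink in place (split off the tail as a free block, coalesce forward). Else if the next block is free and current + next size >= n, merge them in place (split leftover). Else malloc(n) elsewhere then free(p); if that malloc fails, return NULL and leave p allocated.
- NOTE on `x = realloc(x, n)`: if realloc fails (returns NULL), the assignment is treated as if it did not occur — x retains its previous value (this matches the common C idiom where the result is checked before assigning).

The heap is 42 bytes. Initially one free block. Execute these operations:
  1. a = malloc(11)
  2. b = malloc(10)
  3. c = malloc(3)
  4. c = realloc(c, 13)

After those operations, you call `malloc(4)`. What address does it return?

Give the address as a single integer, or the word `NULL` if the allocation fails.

Answer: 34

Derivation:
Op 1: a = malloc(11) -> a = 0; heap: [0-10 ALLOC][11-41 FREE]
Op 2: b = malloc(10) -> b = 11; heap: [0-10 ALLOC][11-20 ALLOC][21-41 FREE]
Op 3: c = malloc(3) -> c = 21; heap: [0-10 ALLOC][11-20 ALLOC][21-23 ALLOC][24-41 FREE]
Op 4: c = realloc(c, 13) -> c = 21; heap: [0-10 ALLOC][11-20 ALLOC][21-33 ALLOC][34-41 FREE]
malloc(4): first-fit scan over [0-10 ALLOC][11-20 ALLOC][21-33 ALLOC][34-41 FREE] -> 34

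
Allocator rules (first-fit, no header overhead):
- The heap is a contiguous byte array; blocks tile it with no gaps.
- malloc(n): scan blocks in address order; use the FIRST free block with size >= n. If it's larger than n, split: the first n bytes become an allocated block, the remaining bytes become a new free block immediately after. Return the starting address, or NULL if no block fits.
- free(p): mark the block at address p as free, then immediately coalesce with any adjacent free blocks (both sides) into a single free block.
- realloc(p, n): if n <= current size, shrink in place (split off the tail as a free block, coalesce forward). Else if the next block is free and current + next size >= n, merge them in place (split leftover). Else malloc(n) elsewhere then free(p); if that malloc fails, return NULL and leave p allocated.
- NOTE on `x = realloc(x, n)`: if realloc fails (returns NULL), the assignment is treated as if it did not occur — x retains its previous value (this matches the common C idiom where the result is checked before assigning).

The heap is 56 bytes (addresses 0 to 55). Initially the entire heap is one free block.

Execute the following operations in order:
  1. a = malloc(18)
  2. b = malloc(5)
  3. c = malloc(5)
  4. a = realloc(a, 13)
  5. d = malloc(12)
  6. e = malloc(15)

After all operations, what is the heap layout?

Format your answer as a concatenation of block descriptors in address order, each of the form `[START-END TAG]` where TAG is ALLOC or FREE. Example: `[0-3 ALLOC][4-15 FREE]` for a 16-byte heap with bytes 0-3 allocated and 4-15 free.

Answer: [0-12 ALLOC][13-17 FREE][18-22 ALLOC][23-27 ALLOC][28-39 ALLOC][40-54 ALLOC][55-55 FREE]

Derivation:
Op 1: a = malloc(18) -> a = 0; heap: [0-17 ALLOC][18-55 FREE]
Op 2: b = malloc(5) -> b = 18; heap: [0-17 ALLOC][18-22 ALLOC][23-55 FREE]
Op 3: c = malloc(5) -> c = 23; heap: [0-17 ALLOC][18-22 ALLOC][23-27 ALLOC][28-55 FREE]
Op 4: a = realloc(a, 13) -> a = 0; heap: [0-12 ALLOC][13-17 FREE][18-22 ALLOC][23-27 ALLOC][28-55 FREE]
Op 5: d = malloc(12) -> d = 28; heap: [0-12 ALLOC][13-17 FREE][18-22 ALLOC][23-27 ALLOC][28-39 ALLOC][40-55 FREE]
Op 6: e = malloc(15) -> e = 40; heap: [0-12 ALLOC][13-17 FREE][18-22 ALLOC][23-27 ALLOC][28-39 ALLOC][40-54 ALLOC][55-55 FREE]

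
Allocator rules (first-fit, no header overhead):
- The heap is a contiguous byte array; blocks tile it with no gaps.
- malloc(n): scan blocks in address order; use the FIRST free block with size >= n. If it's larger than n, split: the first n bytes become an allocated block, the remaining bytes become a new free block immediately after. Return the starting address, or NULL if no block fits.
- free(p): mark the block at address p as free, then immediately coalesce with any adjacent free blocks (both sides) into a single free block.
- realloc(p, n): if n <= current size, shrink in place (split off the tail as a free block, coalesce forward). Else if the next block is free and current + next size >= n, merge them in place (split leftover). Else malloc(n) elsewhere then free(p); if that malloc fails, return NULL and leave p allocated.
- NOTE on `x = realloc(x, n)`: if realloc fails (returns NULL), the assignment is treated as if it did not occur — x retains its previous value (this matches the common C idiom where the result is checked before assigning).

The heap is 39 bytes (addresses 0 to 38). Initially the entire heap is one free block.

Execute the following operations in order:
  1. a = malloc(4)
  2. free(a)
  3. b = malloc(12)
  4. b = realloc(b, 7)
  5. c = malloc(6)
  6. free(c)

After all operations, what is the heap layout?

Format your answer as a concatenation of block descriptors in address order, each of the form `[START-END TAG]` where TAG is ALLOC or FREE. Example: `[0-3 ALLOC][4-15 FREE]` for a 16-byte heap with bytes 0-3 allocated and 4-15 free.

Answer: [0-6 ALLOC][7-38 FREE]

Derivation:
Op 1: a = malloc(4) -> a = 0; heap: [0-3 ALLOC][4-38 FREE]
Op 2: free(a) -> (freed a); heap: [0-38 FREE]
Op 3: b = malloc(12) -> b = 0; heap: [0-11 ALLOC][12-38 FREE]
Op 4: b = realloc(b, 7) -> b = 0; heap: [0-6 ALLOC][7-38 FREE]
Op 5: c = malloc(6) -> c = 7; heap: [0-6 ALLOC][7-12 ALLOC][13-38 FREE]
Op 6: free(c) -> (freed c); heap: [0-6 ALLOC][7-38 FREE]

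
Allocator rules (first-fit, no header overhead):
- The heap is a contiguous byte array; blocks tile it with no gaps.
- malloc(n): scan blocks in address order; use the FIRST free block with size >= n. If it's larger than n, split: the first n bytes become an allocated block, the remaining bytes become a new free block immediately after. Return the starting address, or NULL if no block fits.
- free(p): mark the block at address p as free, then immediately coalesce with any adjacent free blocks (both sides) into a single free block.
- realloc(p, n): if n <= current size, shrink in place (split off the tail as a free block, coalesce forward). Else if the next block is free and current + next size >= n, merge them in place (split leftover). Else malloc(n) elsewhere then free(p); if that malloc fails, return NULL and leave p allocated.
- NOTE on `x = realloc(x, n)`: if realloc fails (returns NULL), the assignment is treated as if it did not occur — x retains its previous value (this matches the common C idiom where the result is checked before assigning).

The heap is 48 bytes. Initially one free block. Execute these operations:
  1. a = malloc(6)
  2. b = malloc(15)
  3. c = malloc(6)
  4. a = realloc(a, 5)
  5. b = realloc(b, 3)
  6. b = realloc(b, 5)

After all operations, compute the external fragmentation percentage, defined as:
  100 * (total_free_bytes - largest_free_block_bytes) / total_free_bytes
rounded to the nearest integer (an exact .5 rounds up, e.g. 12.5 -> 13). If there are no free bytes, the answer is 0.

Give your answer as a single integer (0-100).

Answer: 34

Derivation:
Op 1: a = malloc(6) -> a = 0; heap: [0-5 ALLOC][6-47 FREE]
Op 2: b = malloc(15) -> b = 6; heap: [0-5 ALLOC][6-20 ALLOC][21-47 FREE]
Op 3: c = malloc(6) -> c = 21; heap: [0-5 ALLOC][6-20 ALLOC][21-26 ALLOC][27-47 FREE]
Op 4: a = realloc(a, 5) -> a = 0; heap: [0-4 ALLOC][5-5 FREE][6-20 ALLOC][21-26 ALLOC][27-47 FREE]
Op 5: b = realloc(b, 3) -> b = 6; heap: [0-4 ALLOC][5-5 FREE][6-8 ALLOC][9-20 FREE][21-26 ALLOC][27-47 FREE]
Op 6: b = realloc(b, 5) -> b = 6; heap: [0-4 ALLOC][5-5 FREE][6-10 ALLOC][11-20 FREE][21-26 ALLOC][27-47 FREE]
Free blocks: [1 10 21] total_free=32 largest=21 -> 100*(32-21)/32 = 1100/32 = 34.375 -> rounds to 34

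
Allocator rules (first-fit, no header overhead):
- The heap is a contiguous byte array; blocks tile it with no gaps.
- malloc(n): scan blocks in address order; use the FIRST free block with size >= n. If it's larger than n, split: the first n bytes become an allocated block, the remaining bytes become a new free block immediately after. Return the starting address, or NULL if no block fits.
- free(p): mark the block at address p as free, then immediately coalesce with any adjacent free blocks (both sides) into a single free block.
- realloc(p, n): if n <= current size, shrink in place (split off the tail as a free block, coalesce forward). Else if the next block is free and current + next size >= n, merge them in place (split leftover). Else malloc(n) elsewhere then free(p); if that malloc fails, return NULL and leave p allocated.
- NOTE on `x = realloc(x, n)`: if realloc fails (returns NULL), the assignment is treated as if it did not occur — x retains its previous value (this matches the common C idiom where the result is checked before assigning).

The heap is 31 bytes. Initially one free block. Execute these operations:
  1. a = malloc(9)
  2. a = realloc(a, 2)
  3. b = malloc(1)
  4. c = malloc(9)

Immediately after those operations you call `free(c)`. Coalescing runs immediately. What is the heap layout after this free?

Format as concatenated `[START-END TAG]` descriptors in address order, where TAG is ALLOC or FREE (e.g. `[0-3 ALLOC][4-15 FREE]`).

Op 1: a = malloc(9) -> a = 0; heap: [0-8 ALLOC][9-30 FREE]
Op 2: a = realloc(a, 2) -> a = 0; heap: [0-1 ALLOC][2-30 FREE]
Op 3: b = malloc(1) -> b = 2; heap: [0-1 ALLOC][2-2 ALLOC][3-30 FREE]
Op 4: c = malloc(9) -> c = 3; heap: [0-1 ALLOC][2-2 ALLOC][3-11 ALLOC][12-30 FREE]
free(c): c = 3 -> block [3-11 ALLOC]; mark free, coalesce with adjacent free neighbors -> [0-1 ALLOC][2-2 ALLOC][3-30 FREE]

Answer: [0-1 ALLOC][2-2 ALLOC][3-30 FREE]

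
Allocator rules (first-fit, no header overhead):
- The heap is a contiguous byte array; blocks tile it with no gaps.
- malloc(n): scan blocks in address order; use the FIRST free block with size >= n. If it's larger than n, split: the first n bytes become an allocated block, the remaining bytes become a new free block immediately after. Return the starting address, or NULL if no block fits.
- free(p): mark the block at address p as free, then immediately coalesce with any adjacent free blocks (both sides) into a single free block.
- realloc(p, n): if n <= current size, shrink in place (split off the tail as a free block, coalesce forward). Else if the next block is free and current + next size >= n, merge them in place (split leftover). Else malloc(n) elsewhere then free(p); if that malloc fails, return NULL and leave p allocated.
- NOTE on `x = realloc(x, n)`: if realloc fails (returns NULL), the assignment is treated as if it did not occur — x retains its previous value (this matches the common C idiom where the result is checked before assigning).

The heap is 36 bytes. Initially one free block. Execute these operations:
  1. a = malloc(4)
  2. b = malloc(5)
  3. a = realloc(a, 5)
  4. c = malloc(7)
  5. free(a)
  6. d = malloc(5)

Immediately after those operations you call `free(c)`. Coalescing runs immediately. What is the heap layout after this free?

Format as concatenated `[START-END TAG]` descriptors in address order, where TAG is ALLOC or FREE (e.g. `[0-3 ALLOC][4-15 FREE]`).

Answer: [0-3 FREE][4-8 ALLOC][9-13 ALLOC][14-35 FREE]

Derivation:
Op 1: a = malloc(4) -> a = 0; heap: [0-3 ALLOC][4-35 FREE]
Op 2: b = malloc(5) -> b = 4; heap: [0-3 ALLOC][4-8 ALLOC][9-35 FREE]
Op 3: a = realloc(a, 5) -> a = 9; heap: [0-3 FREE][4-8 ALLOC][9-13 ALLOC][14-35 FREE]
Op 4: c = malloc(7) -> c = 14; heap: [0-3 FREE][4-8 ALLOC][9-13 ALLOC][14-20 ALLOC][21-35 FREE]
Op 5: free(a) -> (freed a); heap: [0-3 FREE][4-8 ALLOC][9-13 FREE][14-20 ALLOC][21-35 FREE]
Op 6: d = malloc(5) -> d = 9; heap: [0-3 FREE][4-8 ALLOC][9-13 ALLOC][14-20 ALLOC][21-35 FREE]
free(c): c = 14 -> block [14-20 ALLOC]; mark free, coalesce with adjacent free neighbors -> [0-3 FREE][4-8 ALLOC][9-13 ALLOC][14-35 FREE]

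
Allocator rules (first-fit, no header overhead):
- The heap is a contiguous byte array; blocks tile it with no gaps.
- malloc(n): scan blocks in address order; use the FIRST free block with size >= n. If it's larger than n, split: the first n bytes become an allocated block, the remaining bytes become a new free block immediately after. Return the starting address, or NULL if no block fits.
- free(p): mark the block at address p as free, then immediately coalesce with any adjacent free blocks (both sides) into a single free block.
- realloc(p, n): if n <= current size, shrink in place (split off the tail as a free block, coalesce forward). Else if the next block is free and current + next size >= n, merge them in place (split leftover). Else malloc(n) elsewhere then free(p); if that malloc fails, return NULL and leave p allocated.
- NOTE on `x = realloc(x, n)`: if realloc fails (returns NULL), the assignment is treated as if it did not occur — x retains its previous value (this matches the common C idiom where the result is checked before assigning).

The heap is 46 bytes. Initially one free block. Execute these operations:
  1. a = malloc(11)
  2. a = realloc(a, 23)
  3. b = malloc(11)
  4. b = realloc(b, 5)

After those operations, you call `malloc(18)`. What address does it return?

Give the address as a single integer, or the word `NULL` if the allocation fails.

Op 1: a = malloc(11) -> a = 0; heap: [0-10 ALLOC][11-45 FREE]
Op 2: a = realloc(a, 23) -> a = 0; heap: [0-22 ALLOC][23-45 FREE]
Op 3: b = malloc(11) -> b = 23; heap: [0-22 ALLOC][23-33 ALLOC][34-45 FREE]
Op 4: b = realloc(b, 5) -> b = 23; heap: [0-22 ALLOC][23-27 ALLOC][28-45 FREE]
malloc(18): first-fit scan over [0-22 ALLOC][23-27 ALLOC][28-45 FREE] -> 28

Answer: 28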